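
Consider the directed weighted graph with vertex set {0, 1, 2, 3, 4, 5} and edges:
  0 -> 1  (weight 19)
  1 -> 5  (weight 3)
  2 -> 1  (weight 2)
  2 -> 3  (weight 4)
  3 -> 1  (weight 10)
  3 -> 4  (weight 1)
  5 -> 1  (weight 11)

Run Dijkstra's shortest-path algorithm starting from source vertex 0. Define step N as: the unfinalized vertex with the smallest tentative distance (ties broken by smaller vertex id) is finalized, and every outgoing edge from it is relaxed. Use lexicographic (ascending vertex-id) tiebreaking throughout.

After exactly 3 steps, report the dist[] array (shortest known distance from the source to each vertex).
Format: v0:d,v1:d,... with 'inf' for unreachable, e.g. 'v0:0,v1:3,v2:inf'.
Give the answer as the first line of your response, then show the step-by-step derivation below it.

v0:0,v1:19,v2:inf,v3:inf,v4:inf,v5:22

step 1: dist = v0:0,v1:19,v2:inf,v3:inf,v4:inf,v5:inf
step 2: dist = v0:0,v1:19,v2:inf,v3:inf,v4:inf,v5:22
step 3: dist = v0:0,v1:19,v2:inf,v3:inf,v4:inf,v5:22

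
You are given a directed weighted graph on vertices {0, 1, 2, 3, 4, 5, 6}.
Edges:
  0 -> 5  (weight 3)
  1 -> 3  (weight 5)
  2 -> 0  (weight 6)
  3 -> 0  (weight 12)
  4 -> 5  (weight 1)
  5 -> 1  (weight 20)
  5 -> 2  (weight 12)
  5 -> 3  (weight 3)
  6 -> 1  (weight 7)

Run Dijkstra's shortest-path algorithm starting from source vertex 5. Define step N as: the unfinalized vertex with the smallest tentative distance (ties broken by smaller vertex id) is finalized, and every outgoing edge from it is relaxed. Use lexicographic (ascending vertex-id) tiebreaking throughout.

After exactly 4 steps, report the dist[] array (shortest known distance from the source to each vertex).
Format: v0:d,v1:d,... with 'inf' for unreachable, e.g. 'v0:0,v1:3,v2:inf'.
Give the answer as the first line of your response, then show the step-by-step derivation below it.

v0:15,v1:20,v2:12,v3:3,v4:inf,v5:0,v6:inf

step 1: dist = v0:inf,v1:20,v2:12,v3:3,v4:inf,v5:0,v6:inf
step 2: dist = v0:15,v1:20,v2:12,v3:3,v4:inf,v5:0,v6:inf
step 3: dist = v0:15,v1:20,v2:12,v3:3,v4:inf,v5:0,v6:inf
step 4: dist = v0:15,v1:20,v2:12,v3:3,v4:inf,v5:0,v6:inf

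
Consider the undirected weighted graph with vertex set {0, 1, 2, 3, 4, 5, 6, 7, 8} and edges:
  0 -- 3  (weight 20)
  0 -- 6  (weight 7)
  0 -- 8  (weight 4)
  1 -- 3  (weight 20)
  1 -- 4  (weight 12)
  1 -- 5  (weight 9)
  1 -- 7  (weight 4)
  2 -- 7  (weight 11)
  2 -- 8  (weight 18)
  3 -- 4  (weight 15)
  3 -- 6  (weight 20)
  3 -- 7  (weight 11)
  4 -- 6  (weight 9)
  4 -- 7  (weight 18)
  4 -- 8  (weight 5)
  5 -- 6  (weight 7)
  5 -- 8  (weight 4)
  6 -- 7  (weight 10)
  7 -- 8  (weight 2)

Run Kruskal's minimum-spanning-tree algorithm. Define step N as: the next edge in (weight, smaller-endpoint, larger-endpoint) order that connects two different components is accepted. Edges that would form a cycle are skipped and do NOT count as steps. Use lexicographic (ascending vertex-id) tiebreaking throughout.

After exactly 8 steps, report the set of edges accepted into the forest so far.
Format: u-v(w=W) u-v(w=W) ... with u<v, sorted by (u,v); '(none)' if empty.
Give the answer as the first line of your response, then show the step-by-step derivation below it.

0-6(w=7) 0-8(w=4) 1-7(w=4) 2-7(w=11) 3-7(w=11) 4-8(w=5) 5-8(w=4) 7-8(w=2)

step 1: add edge 7-8 (w=2); MST = {7-8(w=2)}
step 2: add edge 0-8 (w=4); MST = {0-8(w=4) 7-8(w=2)}
step 3: add edge 1-7 (w=4); MST = {0-8(w=4) 1-7(w=4) 7-8(w=2)}
step 4: add edge 5-8 (w=4); MST = {0-8(w=4) 1-7(w=4) 5-8(w=4) 7-8(w=2)}
step 5: add edge 4-8 (w=5); MST = {0-8(w=4) 1-7(w=4) 4-8(w=5) 5-8(w=4) 7-8(w=2)}
step 6: add edge 0-6 (w=7); MST = {0-6(w=7) 0-8(w=4) 1-7(w=4) 4-8(w=5) 5-8(w=4) 7-8(w=2)}
step 7: add edge 2-7 (w=11); MST = {0-6(w=7) 0-8(w=4) 1-7(w=4) 2-7(w=11) 4-8(w=5) 5-8(w=4) 7-8(w=2)}
step 8: add edge 3-7 (w=11); MST = {0-6(w=7) 0-8(w=4) 1-7(w=4) 2-7(w=11) 3-7(w=11) 4-8(w=5) 5-8(w=4) 7-8(w=2)}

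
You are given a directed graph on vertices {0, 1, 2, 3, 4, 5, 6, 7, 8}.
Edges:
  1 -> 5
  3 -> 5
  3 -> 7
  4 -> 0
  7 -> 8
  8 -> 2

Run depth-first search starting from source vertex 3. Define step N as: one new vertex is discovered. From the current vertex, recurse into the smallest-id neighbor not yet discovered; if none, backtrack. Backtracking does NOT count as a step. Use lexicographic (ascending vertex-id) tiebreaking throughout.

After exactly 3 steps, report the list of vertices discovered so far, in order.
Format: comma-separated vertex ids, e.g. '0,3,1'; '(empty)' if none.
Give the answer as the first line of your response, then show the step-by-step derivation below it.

3,5,7

step 1: discover 3; path=3; order=3
step 2: discover 5; path=3>5; order=3,5
step 3: discover 7; path=3>7; order=3,5,7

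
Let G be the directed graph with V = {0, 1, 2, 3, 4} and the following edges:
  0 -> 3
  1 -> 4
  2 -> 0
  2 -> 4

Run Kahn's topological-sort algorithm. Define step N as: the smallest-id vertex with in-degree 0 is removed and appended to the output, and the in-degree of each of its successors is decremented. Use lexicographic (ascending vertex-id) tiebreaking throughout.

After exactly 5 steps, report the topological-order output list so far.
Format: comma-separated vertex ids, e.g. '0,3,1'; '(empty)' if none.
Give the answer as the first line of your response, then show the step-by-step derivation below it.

1,2,0,3,4

step 1: output 1; order=[1]; indeg=(1,0,0,1,1)
step 2: output 2; order=[1,2]; indeg=(0,0,0,1,0)
step 3: output 0; order=[1,2,0]; indeg=(0,0,0,0,0)
step 4: output 3; order=[1,2,0,3]; indeg=(0,0,0,0,0)
step 5: output 4; order=[1,2,0,3,4]; indeg=(0,0,0,0,0)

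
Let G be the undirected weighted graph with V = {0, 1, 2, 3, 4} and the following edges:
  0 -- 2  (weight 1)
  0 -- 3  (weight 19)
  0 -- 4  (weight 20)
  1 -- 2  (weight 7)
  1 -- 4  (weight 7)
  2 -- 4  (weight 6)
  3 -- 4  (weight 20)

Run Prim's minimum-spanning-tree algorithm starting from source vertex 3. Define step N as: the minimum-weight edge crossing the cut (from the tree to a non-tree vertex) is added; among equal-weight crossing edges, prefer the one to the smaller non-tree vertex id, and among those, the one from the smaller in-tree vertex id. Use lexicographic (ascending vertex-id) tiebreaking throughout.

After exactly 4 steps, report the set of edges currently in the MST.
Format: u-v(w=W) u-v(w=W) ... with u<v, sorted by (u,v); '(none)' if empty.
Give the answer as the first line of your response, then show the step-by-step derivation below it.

0-2(w=1) 0-3(w=19) 1-2(w=7) 2-4(w=6)

step 1: add edge 0-3 (w=19); MST = {0-3(w=19)}
step 2: add edge 0-2 (w=1); MST = {0-2(w=1) 0-3(w=19)}
step 3: add edge 2-4 (w=6); MST = {0-2(w=1) 0-3(w=19) 2-4(w=6)}
step 4: add edge 1-2 (w=7); MST = {0-2(w=1) 0-3(w=19) 1-2(w=7) 2-4(w=6)}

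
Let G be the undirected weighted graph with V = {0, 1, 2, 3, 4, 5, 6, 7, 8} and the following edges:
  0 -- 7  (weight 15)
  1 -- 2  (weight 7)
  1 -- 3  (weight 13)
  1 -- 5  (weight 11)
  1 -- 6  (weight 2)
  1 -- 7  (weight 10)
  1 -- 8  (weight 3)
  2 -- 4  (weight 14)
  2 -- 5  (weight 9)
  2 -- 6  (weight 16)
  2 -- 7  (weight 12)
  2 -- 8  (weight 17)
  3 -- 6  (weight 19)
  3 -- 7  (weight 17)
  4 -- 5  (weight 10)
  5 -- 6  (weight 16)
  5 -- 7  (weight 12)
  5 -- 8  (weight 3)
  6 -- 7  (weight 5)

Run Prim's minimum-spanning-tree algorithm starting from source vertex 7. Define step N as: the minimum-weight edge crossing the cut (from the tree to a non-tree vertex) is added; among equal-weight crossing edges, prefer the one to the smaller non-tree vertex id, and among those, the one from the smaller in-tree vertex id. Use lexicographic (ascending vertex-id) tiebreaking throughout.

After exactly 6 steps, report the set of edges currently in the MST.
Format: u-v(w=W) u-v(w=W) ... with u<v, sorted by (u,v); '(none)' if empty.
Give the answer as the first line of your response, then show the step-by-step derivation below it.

1-2(w=7) 1-6(w=2) 1-8(w=3) 4-5(w=10) 5-8(w=3) 6-7(w=5)

step 1: add edge 6-7 (w=5); MST = {6-7(w=5)}
step 2: add edge 1-6 (w=2); MST = {1-6(w=2) 6-7(w=5)}
step 3: add edge 1-8 (w=3); MST = {1-6(w=2) 1-8(w=3) 6-7(w=5)}
step 4: add edge 5-8 (w=3); MST = {1-6(w=2) 1-8(w=3) 5-8(w=3) 6-7(w=5)}
step 5: add edge 1-2 (w=7); MST = {1-2(w=7) 1-6(w=2) 1-8(w=3) 5-8(w=3) 6-7(w=5)}
step 6: add edge 4-5 (w=10); MST = {1-2(w=7) 1-6(w=2) 1-8(w=3) 4-5(w=10) 5-8(w=3) 6-7(w=5)}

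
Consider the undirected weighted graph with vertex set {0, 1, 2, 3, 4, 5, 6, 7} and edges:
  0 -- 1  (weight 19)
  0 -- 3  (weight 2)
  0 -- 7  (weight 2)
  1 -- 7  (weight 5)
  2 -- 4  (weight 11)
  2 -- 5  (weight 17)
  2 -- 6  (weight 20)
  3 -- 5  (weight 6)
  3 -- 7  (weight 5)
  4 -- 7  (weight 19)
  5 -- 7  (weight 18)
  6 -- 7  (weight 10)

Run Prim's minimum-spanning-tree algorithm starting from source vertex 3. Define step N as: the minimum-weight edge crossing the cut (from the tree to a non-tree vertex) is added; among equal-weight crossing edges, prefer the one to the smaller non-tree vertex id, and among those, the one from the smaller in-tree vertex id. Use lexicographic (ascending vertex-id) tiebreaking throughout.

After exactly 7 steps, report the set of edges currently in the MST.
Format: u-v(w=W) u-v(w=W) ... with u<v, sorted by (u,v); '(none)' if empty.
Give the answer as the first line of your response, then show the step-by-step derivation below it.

0-3(w=2) 0-7(w=2) 1-7(w=5) 2-4(w=11) 2-5(w=17) 3-5(w=6) 6-7(w=10)

step 1: add edge 0-3 (w=2); MST = {0-3(w=2)}
step 2: add edge 0-7 (w=2); MST = {0-3(w=2) 0-7(w=2)}
step 3: add edge 1-7 (w=5); MST = {0-3(w=2) 0-7(w=2) 1-7(w=5)}
step 4: add edge 3-5 (w=6); MST = {0-3(w=2) 0-7(w=2) 1-7(w=5) 3-5(w=6)}
step 5: add edge 6-7 (w=10); MST = {0-3(w=2) 0-7(w=2) 1-7(w=5) 3-5(w=6) 6-7(w=10)}
step 6: add edge 2-5 (w=17); MST = {0-3(w=2) 0-7(w=2) 1-7(w=5) 2-5(w=17) 3-5(w=6) 6-7(w=10)}
step 7: add edge 2-4 (w=11); MST = {0-3(w=2) 0-7(w=2) 1-7(w=5) 2-4(w=11) 2-5(w=17) 3-5(w=6) 6-7(w=10)}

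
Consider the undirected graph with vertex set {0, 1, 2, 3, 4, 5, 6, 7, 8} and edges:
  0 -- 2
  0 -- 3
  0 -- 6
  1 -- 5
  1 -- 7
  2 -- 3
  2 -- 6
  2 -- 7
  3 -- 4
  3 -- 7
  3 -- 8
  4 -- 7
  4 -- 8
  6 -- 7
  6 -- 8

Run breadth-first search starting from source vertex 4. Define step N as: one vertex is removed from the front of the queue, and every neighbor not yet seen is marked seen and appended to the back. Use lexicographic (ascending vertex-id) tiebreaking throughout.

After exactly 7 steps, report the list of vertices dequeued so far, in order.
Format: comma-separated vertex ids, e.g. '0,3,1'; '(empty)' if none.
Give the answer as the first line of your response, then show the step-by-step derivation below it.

4,3,7,8,0,2,1

step 1: dequeue 4; queue=[3,7,8]; order=4
step 2: dequeue 3; queue=[7,8,0,2]; order=4,3
step 3: dequeue 7; queue=[8,0,2,1,6]; order=4,3,7
step 4: dequeue 8; queue=[0,2,1,6]; order=4,3,7,8
step 5: dequeue 0; queue=[2,1,6]; order=4,3,7,8,0
step 6: dequeue 2; queue=[1,6]; order=4,3,7,8,0,2
step 7: dequeue 1; queue=[6,5]; order=4,3,7,8,0,2,1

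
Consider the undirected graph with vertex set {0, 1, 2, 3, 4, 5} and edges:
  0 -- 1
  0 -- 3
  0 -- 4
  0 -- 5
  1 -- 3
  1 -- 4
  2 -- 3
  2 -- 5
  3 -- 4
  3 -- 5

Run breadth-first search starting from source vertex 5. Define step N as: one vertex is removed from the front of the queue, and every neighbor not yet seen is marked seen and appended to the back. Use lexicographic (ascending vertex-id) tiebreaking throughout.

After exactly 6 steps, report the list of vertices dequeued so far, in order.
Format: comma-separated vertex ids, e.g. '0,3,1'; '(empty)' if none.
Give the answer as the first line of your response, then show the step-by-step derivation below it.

5,0,2,3,1,4

step 1: dequeue 5; queue=[0,2,3]; order=5
step 2: dequeue 0; queue=[2,3,1,4]; order=5,0
step 3: dequeue 2; queue=[3,1,4]; order=5,0,2
step 4: dequeue 3; queue=[1,4]; order=5,0,2,3
step 5: dequeue 1; queue=[4]; order=5,0,2,3,1
step 6: dequeue 4; queue=[(empty)]; order=5,0,2,3,1,4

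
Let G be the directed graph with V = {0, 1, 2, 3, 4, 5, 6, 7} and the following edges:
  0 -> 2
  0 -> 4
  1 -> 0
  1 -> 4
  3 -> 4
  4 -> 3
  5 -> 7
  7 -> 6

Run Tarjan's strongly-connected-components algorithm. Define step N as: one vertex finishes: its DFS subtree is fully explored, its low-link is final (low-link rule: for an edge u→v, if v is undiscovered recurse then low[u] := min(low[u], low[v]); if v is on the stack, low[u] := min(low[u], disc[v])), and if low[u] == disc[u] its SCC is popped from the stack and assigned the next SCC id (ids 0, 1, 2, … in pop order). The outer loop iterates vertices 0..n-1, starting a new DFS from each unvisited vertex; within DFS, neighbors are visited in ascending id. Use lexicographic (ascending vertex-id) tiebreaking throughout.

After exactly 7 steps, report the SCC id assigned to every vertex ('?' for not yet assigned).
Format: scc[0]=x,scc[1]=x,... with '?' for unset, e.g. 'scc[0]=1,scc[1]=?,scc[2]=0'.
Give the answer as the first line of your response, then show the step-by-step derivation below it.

scc[0]=2,scc[1]=3,scc[2]=0,scc[3]=1,scc[4]=1,scc[5]=?,scc[6]=4,scc[7]=5

step 1: low=(low[0]=0,low[1]=?,low[2]=1,low[3]=?,low[4]=?,low[5]=?,low[6]=?,low[7]=?); scc=(scc[0]=?,scc[1]=?,scc[2]=0,scc[3]=?,scc[4]=?,scc[5]=?,scc[6]=?,scc[7]=?)
step 2: low=(low[0]=0,low[1]=?,low[2]=1,low[3]=2,low[4]=2,low[5]=?,low[6]=?,low[7]=?); scc=(scc[0]=?,scc[1]=?,scc[2]=0,scc[3]=?,scc[4]=?,scc[5]=?,scc[6]=?,scc[7]=?)
step 3: low=(low[0]=0,low[1]=?,low[2]=1,low[3]=2,low[4]=2,low[5]=?,low[6]=?,low[7]=?); scc=(scc[0]=?,scc[1]=?,scc[2]=0,scc[3]=1,scc[4]=1,scc[5]=?,scc[6]=?,scc[7]=?)
step 4: low=(low[0]=0,low[1]=?,low[2]=1,low[3]=2,low[4]=2,low[5]=?,low[6]=?,low[7]=?); scc=(scc[0]=2,scc[1]=?,scc[2]=0,scc[3]=1,scc[4]=1,scc[5]=?,scc[6]=?,scc[7]=?)
step 5: low=(low[0]=0,low[1]=4,low[2]=1,low[3]=2,low[4]=2,low[5]=?,low[6]=?,low[7]=?); scc=(scc[0]=2,scc[1]=3,scc[2]=0,scc[3]=1,scc[4]=1,scc[5]=?,scc[6]=?,scc[7]=?)
step 6: low=(low[0]=0,low[1]=4,low[2]=1,low[3]=2,low[4]=2,low[5]=5,low[6]=7,low[7]=6); scc=(scc[0]=2,scc[1]=3,scc[2]=0,scc[3]=1,scc[4]=1,scc[5]=?,scc[6]=4,scc[7]=?)
step 7: low=(low[0]=0,low[1]=4,low[2]=1,low[3]=2,low[4]=2,low[5]=5,low[6]=7,low[7]=6); scc=(scc[0]=2,scc[1]=3,scc[2]=0,scc[3]=1,scc[4]=1,scc[5]=?,scc[6]=4,scc[7]=5)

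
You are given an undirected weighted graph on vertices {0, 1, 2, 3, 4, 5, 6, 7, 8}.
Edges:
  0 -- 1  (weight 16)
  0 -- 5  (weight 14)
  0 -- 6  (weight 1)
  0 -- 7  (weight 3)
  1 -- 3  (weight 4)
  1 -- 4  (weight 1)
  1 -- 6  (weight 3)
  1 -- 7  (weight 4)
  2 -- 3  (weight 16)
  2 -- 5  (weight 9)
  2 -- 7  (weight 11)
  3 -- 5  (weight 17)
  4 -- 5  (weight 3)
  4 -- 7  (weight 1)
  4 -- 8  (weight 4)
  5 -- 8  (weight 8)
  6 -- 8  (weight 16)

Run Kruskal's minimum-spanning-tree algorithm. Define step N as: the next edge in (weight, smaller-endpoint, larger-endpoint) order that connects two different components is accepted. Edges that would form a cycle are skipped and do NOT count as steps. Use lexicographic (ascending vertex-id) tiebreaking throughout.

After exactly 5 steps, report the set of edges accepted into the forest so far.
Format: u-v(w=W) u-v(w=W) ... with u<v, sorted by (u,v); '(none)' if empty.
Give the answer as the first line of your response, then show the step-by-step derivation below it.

0-6(w=1) 0-7(w=3) 1-4(w=1) 4-5(w=3) 4-7(w=1)

step 1: add edge 0-6 (w=1); MST = {0-6(w=1)}
step 2: add edge 1-4 (w=1); MST = {0-6(w=1) 1-4(w=1)}
step 3: add edge 4-7 (w=1); MST = {0-6(w=1) 1-4(w=1) 4-7(w=1)}
step 4: add edge 0-7 (w=3); MST = {0-6(w=1) 0-7(w=3) 1-4(w=1) 4-7(w=1)}
step 5: add edge 4-5 (w=3); MST = {0-6(w=1) 0-7(w=3) 1-4(w=1) 4-5(w=3) 4-7(w=1)}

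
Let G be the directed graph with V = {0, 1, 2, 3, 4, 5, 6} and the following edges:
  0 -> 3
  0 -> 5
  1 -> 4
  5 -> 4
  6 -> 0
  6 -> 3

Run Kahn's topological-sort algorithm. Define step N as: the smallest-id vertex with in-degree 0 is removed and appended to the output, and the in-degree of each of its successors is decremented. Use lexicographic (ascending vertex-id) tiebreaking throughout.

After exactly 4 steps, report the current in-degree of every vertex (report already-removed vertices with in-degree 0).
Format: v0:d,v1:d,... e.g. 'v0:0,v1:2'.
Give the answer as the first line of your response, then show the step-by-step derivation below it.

v0:0,v1:0,v2:0,v3:0,v4:1,v5:0,v6:0

step 1: output 1; order=[1]; indeg=(1,0,0,2,1,1,0)
step 2: output 2; order=[1,2]; indeg=(1,0,0,2,1,1,0)
step 3: output 6; order=[1,2,6]; indeg=(0,0,0,1,1,1,0)
step 4: output 0; order=[1,2,6,0]; indeg=(0,0,0,0,1,0,0)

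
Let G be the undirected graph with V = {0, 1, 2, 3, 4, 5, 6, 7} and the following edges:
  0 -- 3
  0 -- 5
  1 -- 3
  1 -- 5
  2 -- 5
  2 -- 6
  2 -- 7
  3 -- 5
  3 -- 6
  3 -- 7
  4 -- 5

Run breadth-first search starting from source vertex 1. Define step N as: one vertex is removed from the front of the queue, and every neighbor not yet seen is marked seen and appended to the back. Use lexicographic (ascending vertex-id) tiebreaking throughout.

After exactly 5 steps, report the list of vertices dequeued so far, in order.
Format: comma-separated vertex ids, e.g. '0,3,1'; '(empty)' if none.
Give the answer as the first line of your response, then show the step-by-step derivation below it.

1,3,5,0,6

step 1: dequeue 1; queue=[3,5]; order=1
step 2: dequeue 3; queue=[5,0,6,7]; order=1,3
step 3: dequeue 5; queue=[0,6,7,2,4]; order=1,3,5
step 4: dequeue 0; queue=[6,7,2,4]; order=1,3,5,0
step 5: dequeue 6; queue=[7,2,4]; order=1,3,5,0,6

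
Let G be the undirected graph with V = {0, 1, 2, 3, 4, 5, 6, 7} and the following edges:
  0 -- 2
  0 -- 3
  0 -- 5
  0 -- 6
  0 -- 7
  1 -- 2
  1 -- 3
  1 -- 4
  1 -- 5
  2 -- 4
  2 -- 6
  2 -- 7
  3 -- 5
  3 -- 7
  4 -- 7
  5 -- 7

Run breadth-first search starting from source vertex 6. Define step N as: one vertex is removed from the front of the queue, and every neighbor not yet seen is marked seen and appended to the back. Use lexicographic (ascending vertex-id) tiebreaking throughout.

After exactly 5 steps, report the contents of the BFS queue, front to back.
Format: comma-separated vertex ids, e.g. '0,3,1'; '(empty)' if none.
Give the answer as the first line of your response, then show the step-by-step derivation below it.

7,1,4

step 1: dequeue 6; queue=[0,2]; order=6
step 2: dequeue 0; queue=[2,3,5,7]; order=6,0
step 3: dequeue 2; queue=[3,5,7,1,4]; order=6,0,2
step 4: dequeue 3; queue=[5,7,1,4]; order=6,0,2,3
step 5: dequeue 5; queue=[7,1,4]; order=6,0,2,3,5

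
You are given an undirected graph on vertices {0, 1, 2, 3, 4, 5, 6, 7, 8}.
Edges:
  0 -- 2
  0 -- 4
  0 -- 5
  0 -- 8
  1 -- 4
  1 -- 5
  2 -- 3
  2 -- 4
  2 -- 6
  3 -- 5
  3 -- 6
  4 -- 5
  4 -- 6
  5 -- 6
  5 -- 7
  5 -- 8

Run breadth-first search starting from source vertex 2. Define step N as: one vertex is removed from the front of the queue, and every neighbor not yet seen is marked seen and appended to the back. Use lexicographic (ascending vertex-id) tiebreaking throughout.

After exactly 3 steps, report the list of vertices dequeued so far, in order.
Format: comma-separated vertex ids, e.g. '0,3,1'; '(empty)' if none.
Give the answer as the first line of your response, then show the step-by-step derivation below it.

2,0,3

step 1: dequeue 2; queue=[0,3,4,6]; order=2
step 2: dequeue 0; queue=[3,4,6,5,8]; order=2,0
step 3: dequeue 3; queue=[4,6,5,8]; order=2,0,3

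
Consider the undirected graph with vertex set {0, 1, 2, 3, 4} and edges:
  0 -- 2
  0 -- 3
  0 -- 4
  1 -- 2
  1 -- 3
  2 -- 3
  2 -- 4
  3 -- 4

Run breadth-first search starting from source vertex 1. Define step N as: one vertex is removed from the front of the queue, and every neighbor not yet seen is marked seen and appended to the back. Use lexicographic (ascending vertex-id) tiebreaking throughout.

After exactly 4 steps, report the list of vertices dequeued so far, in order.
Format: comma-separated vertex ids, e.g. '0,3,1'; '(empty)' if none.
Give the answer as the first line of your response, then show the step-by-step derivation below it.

1,2,3,0

step 1: dequeue 1; queue=[2,3]; order=1
step 2: dequeue 2; queue=[3,0,4]; order=1,2
step 3: dequeue 3; queue=[0,4]; order=1,2,3
step 4: dequeue 0; queue=[4]; order=1,2,3,0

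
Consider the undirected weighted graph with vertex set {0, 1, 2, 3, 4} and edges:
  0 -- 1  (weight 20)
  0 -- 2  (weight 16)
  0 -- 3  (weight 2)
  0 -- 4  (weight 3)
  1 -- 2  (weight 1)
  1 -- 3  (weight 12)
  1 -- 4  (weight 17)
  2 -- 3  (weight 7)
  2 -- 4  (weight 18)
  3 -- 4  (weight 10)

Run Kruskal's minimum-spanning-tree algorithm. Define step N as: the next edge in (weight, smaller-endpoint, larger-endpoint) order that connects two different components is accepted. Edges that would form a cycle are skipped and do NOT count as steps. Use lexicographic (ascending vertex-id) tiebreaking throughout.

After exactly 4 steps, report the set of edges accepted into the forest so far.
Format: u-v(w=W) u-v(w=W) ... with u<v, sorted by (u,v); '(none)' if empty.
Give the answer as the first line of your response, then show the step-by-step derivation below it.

0-3(w=2) 0-4(w=3) 1-2(w=1) 2-3(w=7)

step 1: add edge 1-2 (w=1); MST = {1-2(w=1)}
step 2: add edge 0-3 (w=2); MST = {0-3(w=2) 1-2(w=1)}
step 3: add edge 0-4 (w=3); MST = {0-3(w=2) 0-4(w=3) 1-2(w=1)}
step 4: add edge 2-3 (w=7); MST = {0-3(w=2) 0-4(w=3) 1-2(w=1) 2-3(w=7)}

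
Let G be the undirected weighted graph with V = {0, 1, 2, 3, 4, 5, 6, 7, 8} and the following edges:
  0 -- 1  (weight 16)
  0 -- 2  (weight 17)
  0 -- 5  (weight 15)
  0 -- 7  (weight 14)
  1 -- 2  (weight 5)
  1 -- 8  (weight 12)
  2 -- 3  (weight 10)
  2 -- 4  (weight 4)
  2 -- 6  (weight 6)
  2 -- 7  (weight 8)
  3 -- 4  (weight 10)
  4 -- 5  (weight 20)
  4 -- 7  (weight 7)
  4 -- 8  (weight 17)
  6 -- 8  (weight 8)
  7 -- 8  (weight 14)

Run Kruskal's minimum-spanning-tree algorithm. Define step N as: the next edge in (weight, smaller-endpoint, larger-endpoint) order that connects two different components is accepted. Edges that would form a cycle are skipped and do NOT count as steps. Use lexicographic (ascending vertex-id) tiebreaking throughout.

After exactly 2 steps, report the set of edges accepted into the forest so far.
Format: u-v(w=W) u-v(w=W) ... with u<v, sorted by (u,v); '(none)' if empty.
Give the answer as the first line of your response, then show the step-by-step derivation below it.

1-2(w=5) 2-4(w=4)

step 1: add edge 2-4 (w=4); MST = {2-4(w=4)}
step 2: add edge 1-2 (w=5); MST = {1-2(w=5) 2-4(w=4)}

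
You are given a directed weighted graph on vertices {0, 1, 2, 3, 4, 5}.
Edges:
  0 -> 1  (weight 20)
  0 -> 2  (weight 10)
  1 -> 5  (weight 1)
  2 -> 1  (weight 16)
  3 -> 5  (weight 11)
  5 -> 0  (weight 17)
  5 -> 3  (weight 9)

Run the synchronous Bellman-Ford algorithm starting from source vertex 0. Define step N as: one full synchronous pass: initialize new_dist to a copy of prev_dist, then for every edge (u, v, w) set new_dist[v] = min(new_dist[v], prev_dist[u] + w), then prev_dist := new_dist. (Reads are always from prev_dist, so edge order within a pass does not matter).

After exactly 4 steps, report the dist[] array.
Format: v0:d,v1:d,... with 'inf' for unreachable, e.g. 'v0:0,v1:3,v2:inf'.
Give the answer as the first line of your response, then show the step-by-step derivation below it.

v0:0,v1:20,v2:10,v3:30,v4:inf,v5:21

step 1: dist = v0:0,v1:20,v2:10,v3:inf,v4:inf,v5:inf
step 2: dist = v0:0,v1:20,v2:10,v3:inf,v4:inf,v5:21
step 3: dist = v0:0,v1:20,v2:10,v3:30,v4:inf,v5:21
step 4: dist = v0:0,v1:20,v2:10,v3:30,v4:inf,v5:21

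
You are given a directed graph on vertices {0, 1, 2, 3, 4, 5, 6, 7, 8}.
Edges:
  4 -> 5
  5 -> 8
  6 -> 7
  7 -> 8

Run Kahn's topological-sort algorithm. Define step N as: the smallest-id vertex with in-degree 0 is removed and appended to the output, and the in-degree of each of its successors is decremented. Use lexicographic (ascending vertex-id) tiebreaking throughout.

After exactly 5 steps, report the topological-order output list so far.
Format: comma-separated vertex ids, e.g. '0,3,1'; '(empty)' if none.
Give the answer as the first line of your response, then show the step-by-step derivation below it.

0,1,2,3,4

step 1: output 0; order=[0]; indeg=(0,0,0,0,0,1,0,1,2)
step 2: output 1; order=[0,1]; indeg=(0,0,0,0,0,1,0,1,2)
step 3: output 2; order=[0,1,2]; indeg=(0,0,0,0,0,1,0,1,2)
step 4: output 3; order=[0,1,2,3]; indeg=(0,0,0,0,0,1,0,1,2)
step 5: output 4; order=[0,1,2,3,4]; indeg=(0,0,0,0,0,0,0,1,2)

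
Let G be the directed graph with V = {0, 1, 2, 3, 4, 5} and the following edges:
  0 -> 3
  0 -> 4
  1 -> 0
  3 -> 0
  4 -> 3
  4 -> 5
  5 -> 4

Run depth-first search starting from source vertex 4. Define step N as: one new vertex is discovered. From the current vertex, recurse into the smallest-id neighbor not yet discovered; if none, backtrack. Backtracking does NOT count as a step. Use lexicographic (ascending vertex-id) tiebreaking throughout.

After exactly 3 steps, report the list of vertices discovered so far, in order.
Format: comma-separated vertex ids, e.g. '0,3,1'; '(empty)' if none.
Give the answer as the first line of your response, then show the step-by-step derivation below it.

4,3,0

step 1: discover 4; path=4; order=4
step 2: discover 3; path=4>3; order=4,3
step 3: discover 0; path=4>3>0; order=4,3,0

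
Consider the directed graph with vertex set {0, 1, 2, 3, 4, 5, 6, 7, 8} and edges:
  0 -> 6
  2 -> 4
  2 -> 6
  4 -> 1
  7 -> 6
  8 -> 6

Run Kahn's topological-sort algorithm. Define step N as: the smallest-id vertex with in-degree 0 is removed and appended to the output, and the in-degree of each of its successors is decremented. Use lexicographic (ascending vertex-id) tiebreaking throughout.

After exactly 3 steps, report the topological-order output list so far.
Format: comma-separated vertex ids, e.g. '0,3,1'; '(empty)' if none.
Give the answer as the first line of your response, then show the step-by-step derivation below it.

0,2,3

step 1: output 0; order=[0]; indeg=(0,1,0,0,1,0,3,0,0)
step 2: output 2; order=[0,2]; indeg=(0,1,0,0,0,0,2,0,0)
step 3: output 3; order=[0,2,3]; indeg=(0,1,0,0,0,0,2,0,0)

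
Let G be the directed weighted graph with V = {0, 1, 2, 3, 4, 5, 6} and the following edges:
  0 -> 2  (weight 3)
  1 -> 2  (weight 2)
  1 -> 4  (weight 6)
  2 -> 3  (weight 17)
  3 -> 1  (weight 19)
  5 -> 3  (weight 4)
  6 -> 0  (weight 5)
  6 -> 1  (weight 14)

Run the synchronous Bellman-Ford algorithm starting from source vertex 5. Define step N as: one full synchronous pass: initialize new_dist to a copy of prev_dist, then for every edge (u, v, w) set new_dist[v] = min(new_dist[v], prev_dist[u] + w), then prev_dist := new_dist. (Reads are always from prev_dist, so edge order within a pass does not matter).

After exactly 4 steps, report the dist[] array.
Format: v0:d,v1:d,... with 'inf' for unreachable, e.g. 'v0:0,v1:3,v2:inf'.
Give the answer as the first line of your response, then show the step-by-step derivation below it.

v0:inf,v1:23,v2:25,v3:4,v4:29,v5:0,v6:inf

step 1: dist = v0:inf,v1:inf,v2:inf,v3:4,v4:inf,v5:0,v6:inf
step 2: dist = v0:inf,v1:23,v2:inf,v3:4,v4:inf,v5:0,v6:inf
step 3: dist = v0:inf,v1:23,v2:25,v3:4,v4:29,v5:0,v6:inf
step 4: dist = v0:inf,v1:23,v2:25,v3:4,v4:29,v5:0,v6:inf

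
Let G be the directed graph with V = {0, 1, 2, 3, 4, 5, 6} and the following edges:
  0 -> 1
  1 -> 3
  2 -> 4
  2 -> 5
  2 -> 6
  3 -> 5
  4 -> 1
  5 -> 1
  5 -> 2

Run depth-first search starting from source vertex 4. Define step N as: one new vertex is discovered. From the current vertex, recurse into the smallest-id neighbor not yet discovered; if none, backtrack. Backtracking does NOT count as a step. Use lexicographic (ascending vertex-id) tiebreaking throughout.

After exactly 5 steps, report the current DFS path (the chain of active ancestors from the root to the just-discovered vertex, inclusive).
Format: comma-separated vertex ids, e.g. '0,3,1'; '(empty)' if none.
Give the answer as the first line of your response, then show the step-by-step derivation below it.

4,1,3,5,2

step 1: discover 4; path=4; order=4
step 2: discover 1; path=4>1; order=4,1
step 3: discover 3; path=4>1>3; order=4,1,3
step 4: discover 5; path=4>1>3>5; order=4,1,3,5
step 5: discover 2; path=4>1>3>5>2; order=4,1,3,5,2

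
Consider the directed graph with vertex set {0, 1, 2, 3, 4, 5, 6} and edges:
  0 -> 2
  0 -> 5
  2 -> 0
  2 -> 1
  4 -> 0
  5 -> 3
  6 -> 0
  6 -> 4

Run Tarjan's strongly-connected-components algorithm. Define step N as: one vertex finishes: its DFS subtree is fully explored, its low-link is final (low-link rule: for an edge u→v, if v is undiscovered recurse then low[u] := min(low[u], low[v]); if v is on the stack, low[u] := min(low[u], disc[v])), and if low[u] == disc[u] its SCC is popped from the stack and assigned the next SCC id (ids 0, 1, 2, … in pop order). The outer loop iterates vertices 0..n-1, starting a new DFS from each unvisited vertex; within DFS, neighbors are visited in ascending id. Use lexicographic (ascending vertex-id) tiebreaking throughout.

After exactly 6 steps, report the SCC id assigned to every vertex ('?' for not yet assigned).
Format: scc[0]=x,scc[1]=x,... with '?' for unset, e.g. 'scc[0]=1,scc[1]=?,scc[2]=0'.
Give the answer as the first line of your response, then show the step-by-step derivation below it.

scc[0]=3,scc[1]=0,scc[2]=3,scc[3]=1,scc[4]=4,scc[5]=2,scc[6]=?

step 1: low=(low[0]=0,low[1]=2,low[2]=0,low[3]=?,low[4]=?,low[5]=?,low[6]=?); scc=(scc[0]=?,scc[1]=0,scc[2]=?,scc[3]=?,scc[4]=?,scc[5]=?,scc[6]=?)
step 2: low=(low[0]=0,low[1]=2,low[2]=0,low[3]=?,low[4]=?,low[5]=?,low[6]=?); scc=(scc[0]=?,scc[1]=0,scc[2]=?,scc[3]=?,scc[4]=?,scc[5]=?,scc[6]=?)
step 3: low=(low[0]=0,low[1]=2,low[2]=0,low[3]=4,low[4]=?,low[5]=3,low[6]=?); scc=(scc[0]=?,scc[1]=0,scc[2]=?,scc[3]=1,scc[4]=?,scc[5]=?,scc[6]=?)
step 4: low=(low[0]=0,low[1]=2,low[2]=0,low[3]=4,low[4]=?,low[5]=3,low[6]=?); scc=(scc[0]=?,scc[1]=0,scc[2]=?,scc[3]=1,scc[4]=?,scc[5]=2,scc[6]=?)
step 5: low=(low[0]=0,low[1]=2,low[2]=0,low[3]=4,low[4]=?,low[5]=3,low[6]=?); scc=(scc[0]=3,scc[1]=0,scc[2]=3,scc[3]=1,scc[4]=?,scc[5]=2,scc[6]=?)
step 6: low=(low[0]=0,low[1]=2,low[2]=0,low[3]=4,low[4]=5,low[5]=3,low[6]=?); scc=(scc[0]=3,scc[1]=0,scc[2]=3,scc[3]=1,scc[4]=4,scc[5]=2,scc[6]=?)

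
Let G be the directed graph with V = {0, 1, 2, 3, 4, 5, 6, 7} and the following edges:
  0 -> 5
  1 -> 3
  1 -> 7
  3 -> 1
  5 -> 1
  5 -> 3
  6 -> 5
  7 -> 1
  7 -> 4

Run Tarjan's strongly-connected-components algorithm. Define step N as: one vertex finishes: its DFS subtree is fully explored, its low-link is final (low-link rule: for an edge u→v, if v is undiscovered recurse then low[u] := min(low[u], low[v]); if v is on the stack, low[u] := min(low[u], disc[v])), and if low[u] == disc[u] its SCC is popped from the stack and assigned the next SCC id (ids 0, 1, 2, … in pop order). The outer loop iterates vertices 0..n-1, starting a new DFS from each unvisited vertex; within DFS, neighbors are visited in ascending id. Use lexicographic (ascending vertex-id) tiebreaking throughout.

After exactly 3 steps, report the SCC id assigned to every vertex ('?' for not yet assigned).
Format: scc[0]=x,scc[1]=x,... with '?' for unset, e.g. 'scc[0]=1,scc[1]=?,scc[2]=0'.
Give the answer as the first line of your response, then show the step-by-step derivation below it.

scc[0]=?,scc[1]=?,scc[2]=?,scc[3]=?,scc[4]=0,scc[5]=?,scc[6]=?,scc[7]=?

step 1: low=(low[0]=0,low[1]=2,low[2]=?,low[3]=2,low[4]=?,low[5]=1,low[6]=?,low[7]=?); scc=(scc[0]=?,scc[1]=?,scc[2]=?,scc[3]=?,scc[4]=?,scc[5]=?,scc[6]=?,scc[7]=?)
step 2: low=(low[0]=0,low[1]=2,low[2]=?,low[3]=2,low[4]=5,low[5]=1,low[6]=?,low[7]=2); scc=(scc[0]=?,scc[1]=?,scc[2]=?,scc[3]=?,scc[4]=0,scc[5]=?,scc[6]=?,scc[7]=?)
step 3: low=(low[0]=0,low[1]=2,low[2]=?,low[3]=2,low[4]=5,low[5]=1,low[6]=?,low[7]=2); scc=(scc[0]=?,scc[1]=?,scc[2]=?,scc[3]=?,scc[4]=0,scc[5]=?,scc[6]=?,scc[7]=?)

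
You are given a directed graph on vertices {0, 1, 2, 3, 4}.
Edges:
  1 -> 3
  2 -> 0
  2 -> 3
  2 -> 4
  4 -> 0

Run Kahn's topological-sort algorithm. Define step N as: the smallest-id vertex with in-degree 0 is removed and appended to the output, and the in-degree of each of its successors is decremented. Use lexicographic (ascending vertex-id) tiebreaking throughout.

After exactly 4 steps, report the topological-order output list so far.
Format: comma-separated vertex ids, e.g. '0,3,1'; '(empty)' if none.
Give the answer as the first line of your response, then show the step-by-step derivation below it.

1,2,3,4

step 1: output 1; order=[1]; indeg=(2,0,0,1,1)
step 2: output 2; order=[1,2]; indeg=(1,0,0,0,0)
step 3: output 3; order=[1,2,3]; indeg=(1,0,0,0,0)
step 4: output 4; order=[1,2,3,4]; indeg=(0,0,0,0,0)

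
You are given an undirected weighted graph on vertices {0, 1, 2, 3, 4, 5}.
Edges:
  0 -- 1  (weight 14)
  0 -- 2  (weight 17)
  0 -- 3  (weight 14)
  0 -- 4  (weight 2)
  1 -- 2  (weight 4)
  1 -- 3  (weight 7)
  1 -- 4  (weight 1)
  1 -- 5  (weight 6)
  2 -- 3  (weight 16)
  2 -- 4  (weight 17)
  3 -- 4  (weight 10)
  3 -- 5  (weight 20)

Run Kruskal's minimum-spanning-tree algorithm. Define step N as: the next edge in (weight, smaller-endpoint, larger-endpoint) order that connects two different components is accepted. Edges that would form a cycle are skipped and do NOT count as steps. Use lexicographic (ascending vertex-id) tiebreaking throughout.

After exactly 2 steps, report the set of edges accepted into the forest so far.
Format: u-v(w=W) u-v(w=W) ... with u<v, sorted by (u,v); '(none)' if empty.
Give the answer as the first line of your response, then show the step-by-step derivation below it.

0-4(w=2) 1-4(w=1)

step 1: add edge 1-4 (w=1); MST = {1-4(w=1)}
step 2: add edge 0-4 (w=2); MST = {0-4(w=2) 1-4(w=1)}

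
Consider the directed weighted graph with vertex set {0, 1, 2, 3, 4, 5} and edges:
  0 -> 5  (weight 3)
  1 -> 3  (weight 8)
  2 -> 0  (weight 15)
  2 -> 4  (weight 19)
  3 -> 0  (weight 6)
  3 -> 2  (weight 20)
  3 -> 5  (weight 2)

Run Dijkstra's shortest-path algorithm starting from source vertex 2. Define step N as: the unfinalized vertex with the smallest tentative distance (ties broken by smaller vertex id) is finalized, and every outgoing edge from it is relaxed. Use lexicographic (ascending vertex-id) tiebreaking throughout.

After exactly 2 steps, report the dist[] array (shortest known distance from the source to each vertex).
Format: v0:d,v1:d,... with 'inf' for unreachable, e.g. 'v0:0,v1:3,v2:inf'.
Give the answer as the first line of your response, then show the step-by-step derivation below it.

v0:15,v1:inf,v2:0,v3:inf,v4:19,v5:18

step 1: dist = v0:15,v1:inf,v2:0,v3:inf,v4:19,v5:inf
step 2: dist = v0:15,v1:inf,v2:0,v3:inf,v4:19,v5:18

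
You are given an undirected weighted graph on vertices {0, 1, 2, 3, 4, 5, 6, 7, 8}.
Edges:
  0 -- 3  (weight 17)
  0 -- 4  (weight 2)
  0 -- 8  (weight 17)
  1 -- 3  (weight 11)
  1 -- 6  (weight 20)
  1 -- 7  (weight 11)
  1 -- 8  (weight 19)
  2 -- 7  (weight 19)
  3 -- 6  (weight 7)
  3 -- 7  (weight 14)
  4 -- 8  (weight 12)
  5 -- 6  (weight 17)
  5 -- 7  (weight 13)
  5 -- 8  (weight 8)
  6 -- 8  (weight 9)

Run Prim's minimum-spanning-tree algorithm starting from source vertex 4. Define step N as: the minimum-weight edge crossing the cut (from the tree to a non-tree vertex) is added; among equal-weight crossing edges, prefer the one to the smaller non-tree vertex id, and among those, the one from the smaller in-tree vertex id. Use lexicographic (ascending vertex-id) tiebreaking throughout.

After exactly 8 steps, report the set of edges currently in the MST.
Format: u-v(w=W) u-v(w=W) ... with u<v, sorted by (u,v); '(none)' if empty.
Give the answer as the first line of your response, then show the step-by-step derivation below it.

0-4(w=2) 1-3(w=11) 1-7(w=11) 2-7(w=19) 3-6(w=7) 4-8(w=12) 5-8(w=8) 6-8(w=9)

step 1: add edge 0-4 (w=2); MST = {0-4(w=2)}
step 2: add edge 4-8 (w=12); MST = {0-4(w=2) 4-8(w=12)}
step 3: add edge 5-8 (w=8); MST = {0-4(w=2) 4-8(w=12) 5-8(w=8)}
step 4: add edge 6-8 (w=9); MST = {0-4(w=2) 4-8(w=12) 5-8(w=8) 6-8(w=9)}
step 5: add edge 3-6 (w=7); MST = {0-4(w=2) 3-6(w=7) 4-8(w=12) 5-8(w=8) 6-8(w=9)}
step 6: add edge 1-3 (w=11); MST = {0-4(w=2) 1-3(w=11) 3-6(w=7) 4-8(w=12) 5-8(w=8) 6-8(w=9)}
step 7: add edge 1-7 (w=11); MST = {0-4(w=2) 1-3(w=11) 1-7(w=11) 3-6(w=7) 4-8(w=12) 5-8(w=8) 6-8(w=9)}
step 8: add edge 2-7 (w=19); MST = {0-4(w=2) 1-3(w=11) 1-7(w=11) 2-7(w=19) 3-6(w=7) 4-8(w=12) 5-8(w=8) 6-8(w=9)}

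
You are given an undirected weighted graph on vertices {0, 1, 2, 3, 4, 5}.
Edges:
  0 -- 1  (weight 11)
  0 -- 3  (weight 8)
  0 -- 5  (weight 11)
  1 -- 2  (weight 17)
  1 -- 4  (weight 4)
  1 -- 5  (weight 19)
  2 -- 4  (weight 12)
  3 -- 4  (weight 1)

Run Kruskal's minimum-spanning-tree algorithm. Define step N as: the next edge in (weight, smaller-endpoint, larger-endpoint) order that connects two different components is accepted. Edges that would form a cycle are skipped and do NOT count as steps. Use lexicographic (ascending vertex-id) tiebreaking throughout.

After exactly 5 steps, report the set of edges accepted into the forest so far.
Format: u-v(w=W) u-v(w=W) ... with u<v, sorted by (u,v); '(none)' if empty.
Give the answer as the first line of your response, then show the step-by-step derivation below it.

0-3(w=8) 0-5(w=11) 1-4(w=4) 2-4(w=12) 3-4(w=1)

step 1: add edge 3-4 (w=1); MST = {3-4(w=1)}
step 2: add edge 1-4 (w=4); MST = {1-4(w=4) 3-4(w=1)}
step 3: add edge 0-3 (w=8); MST = {0-3(w=8) 1-4(w=4) 3-4(w=1)}
step 4: add edge 0-5 (w=11); MST = {0-3(w=8) 0-5(w=11) 1-4(w=4) 3-4(w=1)}
step 5: add edge 2-4 (w=12); MST = {0-3(w=8) 0-5(w=11) 1-4(w=4) 2-4(w=12) 3-4(w=1)}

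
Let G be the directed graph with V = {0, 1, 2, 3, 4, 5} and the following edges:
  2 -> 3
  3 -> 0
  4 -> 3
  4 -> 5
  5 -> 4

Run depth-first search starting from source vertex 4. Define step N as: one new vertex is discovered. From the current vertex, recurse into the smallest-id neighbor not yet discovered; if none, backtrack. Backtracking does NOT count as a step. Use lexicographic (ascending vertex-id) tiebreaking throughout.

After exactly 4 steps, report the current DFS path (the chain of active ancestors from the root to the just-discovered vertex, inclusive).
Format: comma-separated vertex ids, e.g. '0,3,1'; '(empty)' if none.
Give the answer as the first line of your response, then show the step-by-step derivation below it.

4,5

step 1: discover 4; path=4; order=4
step 2: discover 3; path=4>3; order=4,3
step 3: discover 0; path=4>3>0; order=4,3,0
step 4: discover 5; path=4>5; order=4,3,0,5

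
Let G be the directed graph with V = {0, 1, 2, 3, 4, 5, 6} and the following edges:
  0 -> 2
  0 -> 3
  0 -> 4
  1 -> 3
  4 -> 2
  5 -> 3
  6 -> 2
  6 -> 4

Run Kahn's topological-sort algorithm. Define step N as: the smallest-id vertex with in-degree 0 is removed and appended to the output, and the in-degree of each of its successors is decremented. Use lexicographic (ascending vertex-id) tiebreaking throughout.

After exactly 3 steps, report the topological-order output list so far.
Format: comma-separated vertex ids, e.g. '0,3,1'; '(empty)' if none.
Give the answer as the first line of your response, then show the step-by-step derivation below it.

0,1,5

step 1: output 0; order=[0]; indeg=(0,0,2,2,1,0,0)
step 2: output 1; order=[0,1]; indeg=(0,0,2,1,1,0,0)
step 3: output 5; order=[0,1,5]; indeg=(0,0,2,0,1,0,0)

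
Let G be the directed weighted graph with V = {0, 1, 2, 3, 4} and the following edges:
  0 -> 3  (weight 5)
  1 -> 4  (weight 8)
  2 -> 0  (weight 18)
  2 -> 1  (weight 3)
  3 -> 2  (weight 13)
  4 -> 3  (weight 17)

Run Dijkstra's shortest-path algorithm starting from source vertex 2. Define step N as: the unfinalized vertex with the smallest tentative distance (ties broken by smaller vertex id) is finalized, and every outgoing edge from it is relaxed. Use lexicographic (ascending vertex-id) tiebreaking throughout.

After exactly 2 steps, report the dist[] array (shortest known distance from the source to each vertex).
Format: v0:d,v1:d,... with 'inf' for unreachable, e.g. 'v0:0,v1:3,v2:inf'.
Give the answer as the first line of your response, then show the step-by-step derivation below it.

v0:18,v1:3,v2:0,v3:inf,v4:11

step 1: dist = v0:18,v1:3,v2:0,v3:inf,v4:inf
step 2: dist = v0:18,v1:3,v2:0,v3:inf,v4:11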